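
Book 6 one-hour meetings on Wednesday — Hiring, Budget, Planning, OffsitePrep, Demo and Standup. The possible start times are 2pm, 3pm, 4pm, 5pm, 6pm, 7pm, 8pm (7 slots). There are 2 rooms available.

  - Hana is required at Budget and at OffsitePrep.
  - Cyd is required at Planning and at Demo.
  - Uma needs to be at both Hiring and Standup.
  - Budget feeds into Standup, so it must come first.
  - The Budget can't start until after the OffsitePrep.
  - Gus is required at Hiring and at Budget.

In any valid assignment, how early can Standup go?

4pm

Precedence pushes Standup to at least 4pm.
Standup at 4pm is achievable: Budget=3pm; Demo=4pm; OffsitePrep=2pm; Standup=4pm; Planning=3pm; Hiring=2pm.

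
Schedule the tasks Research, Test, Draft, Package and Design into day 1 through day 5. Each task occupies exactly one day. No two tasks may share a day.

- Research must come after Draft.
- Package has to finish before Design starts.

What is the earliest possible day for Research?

day 2

Precedence pushes Research to at least day 2.
Research at day 2 is achievable: Draft in day 1, Research in day 2, Design in day 4, Package in day 3, Test in day 5.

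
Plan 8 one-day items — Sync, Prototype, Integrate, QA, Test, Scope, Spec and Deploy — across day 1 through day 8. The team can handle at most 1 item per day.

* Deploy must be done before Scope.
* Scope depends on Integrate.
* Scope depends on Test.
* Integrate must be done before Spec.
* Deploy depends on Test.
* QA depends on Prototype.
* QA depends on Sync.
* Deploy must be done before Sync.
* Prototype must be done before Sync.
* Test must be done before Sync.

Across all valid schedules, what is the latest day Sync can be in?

Precedence pushes Sync to at least day 3; downstream work caps Sync at day 7.
Sync at day 7 is achievable: Integrate=day 3, Scope=day 4, Test=day 1, Spec=day 6, Prototype=day 5, Sync=day 7, QA=day 8, Deploy=day 2.

day 7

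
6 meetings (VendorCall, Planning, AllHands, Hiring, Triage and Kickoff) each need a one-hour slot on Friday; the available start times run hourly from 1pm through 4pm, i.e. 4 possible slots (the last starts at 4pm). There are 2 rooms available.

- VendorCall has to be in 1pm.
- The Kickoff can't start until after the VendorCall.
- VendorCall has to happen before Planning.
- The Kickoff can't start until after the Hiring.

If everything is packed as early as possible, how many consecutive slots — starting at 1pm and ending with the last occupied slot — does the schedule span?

3

The precedence chain requires at least 2 distinct slots.
With at most 2 per slot and 6 meetings, at least 3 slots are needed.
3 works (last occupied slot: 3pm): for example AllHands=3pm, VendorCall=1pm, Kickoff=2pm, Triage=3pm, Hiring=1pm, Planning=2pm.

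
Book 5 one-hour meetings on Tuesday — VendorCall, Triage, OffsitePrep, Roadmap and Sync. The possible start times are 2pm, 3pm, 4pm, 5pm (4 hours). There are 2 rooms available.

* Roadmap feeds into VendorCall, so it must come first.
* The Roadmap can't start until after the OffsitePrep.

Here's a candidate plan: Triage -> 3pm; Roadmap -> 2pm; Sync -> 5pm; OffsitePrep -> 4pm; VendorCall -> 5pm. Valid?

No. The Roadmap can't start until after the OffsitePrep is not satisfied.

Roadmap feeds into VendorCall, so it must come first — holds.
There are 2 rooms available — holds.
The Roadmap can't start until after the OffsitePrep — violated.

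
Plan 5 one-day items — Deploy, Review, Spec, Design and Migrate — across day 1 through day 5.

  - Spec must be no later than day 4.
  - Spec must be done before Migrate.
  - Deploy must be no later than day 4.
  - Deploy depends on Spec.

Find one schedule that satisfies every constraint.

Migrate in day 2, Spec in day 1, Design in day 1, Deploy in day 2, Review in day 1

Checking: Spec(day 1) before Migrate(day 2); Spec(day 1) before Deploy(day 2); Deploy=day 2 in [day 1,day 4]; Spec=day 1 in [day 1,day 4].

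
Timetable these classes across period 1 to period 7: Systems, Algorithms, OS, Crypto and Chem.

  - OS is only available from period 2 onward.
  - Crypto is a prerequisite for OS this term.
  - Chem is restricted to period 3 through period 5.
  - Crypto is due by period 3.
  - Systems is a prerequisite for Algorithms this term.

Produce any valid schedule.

Systems in period 1, OS in period 2, Chem in period 3, Algorithms in period 2, Crypto in period 1

Checking: Systems(period 1) before Algorithms(period 2); Crypto(period 1) before OS(period 2); OS=period 2 in [period 2,period 7]; Crypto=period 1 in [period 1,period 3]; Chem=period 3 in [period 3,period 5].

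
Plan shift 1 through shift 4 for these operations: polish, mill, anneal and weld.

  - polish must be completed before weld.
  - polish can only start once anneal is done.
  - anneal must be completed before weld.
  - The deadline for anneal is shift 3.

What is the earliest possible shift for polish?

shift 2

Precedence pushes polish to at least shift 2; downstream work caps polish at shift 3.
polish at shift 2 is achievable: mill -> shift 1; anneal -> shift 1; polish -> shift 2; weld -> shift 3.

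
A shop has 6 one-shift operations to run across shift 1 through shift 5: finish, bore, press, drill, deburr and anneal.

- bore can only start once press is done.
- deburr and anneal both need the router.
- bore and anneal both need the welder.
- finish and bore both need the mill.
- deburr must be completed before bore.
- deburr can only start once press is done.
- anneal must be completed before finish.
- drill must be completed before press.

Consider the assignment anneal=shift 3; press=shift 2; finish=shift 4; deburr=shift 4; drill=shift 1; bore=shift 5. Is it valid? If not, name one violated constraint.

Yes

deburr must be completed before bore — holds.
deburr and anneal both need the router — holds.
finish and bore both need the mill — holds.
drill must be completed before press — holds.
deburr can only start once press is done — holds.
bore can only start once press is done — holds.
anneal must be completed before finish — holds.
bore and anneal both need the welder — holds.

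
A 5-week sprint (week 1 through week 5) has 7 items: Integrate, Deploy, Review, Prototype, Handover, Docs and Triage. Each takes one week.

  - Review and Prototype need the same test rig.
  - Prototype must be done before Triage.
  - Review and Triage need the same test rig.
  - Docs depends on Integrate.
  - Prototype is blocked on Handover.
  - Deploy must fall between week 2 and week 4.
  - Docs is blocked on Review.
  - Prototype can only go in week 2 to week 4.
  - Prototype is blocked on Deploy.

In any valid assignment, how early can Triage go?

week 4

Precedence pushes Triage to at least week 4.
Triage at week 4 is achievable: Prototype in week 3; Integrate in week 1; Handover in week 1; Review in week 1; Deploy in week 2; Triage in week 4; Docs in week 2.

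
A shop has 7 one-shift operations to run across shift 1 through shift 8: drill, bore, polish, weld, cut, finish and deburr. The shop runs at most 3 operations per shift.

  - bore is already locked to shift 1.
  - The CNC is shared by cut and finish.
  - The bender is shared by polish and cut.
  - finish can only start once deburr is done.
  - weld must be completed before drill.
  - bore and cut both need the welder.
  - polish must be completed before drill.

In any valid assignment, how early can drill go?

shift 2

Precedence pushes drill to at least shift 2.
drill at shift 2 is achievable: bore=shift 1; drill=shift 2; polish=shift 1; finish=shift 3; deburr=shift 2; cut=shift 2; weld=shift 1.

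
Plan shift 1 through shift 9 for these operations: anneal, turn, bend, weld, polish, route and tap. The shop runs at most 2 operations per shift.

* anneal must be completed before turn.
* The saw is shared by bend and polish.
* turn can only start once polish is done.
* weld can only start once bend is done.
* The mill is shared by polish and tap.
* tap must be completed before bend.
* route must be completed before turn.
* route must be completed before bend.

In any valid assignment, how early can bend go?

shift 2

Precedence pushes bend to at least shift 2; downstream work caps bend at shift 8.
bend at shift 2 is achievable: tap in shift 1, turn in shift 4, anneal in shift 2, polish in shift 3, route in shift 1, weld in shift 3, bend in shift 2.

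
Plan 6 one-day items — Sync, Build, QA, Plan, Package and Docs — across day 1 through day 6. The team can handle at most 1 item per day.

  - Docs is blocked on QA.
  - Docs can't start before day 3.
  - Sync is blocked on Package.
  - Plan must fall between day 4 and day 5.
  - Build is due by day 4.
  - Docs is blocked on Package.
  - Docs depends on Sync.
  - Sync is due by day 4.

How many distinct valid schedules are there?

15

Splitting on Sync: it can be day 2 (3), day 3 (6), day 4 (6). Listing each branch's schedules as (Build, QA, Plan, Package, Docs) by day number:
Sync=day 2: (3,4,5,1,6) (3,5,4,1,6) (4,3,5,1,6) — 3.
Sync=day 3: (1,4,5,2,6) (1,5,4,2,6) (2,4,5,1,6) (2,5,4,1,6) (4,1,5,2,6) (4,2,5,1,6) — 6.
Sync=day 4: (1,2,5,3,6) (1,3,5,2,6) (2,1,5,3,6) (2,3,5,1,6) (3,1,5,2,6) (3,2,5,1,6) — 6.
Summing: 3 + 6 + 6 = 15.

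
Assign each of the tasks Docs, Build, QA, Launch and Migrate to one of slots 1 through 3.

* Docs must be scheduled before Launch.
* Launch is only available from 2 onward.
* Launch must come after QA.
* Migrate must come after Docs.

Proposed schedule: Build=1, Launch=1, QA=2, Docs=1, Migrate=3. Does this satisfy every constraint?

Docs must be scheduled before Launch — violated.
Migrate must come after Docs — holds.
Launch is only available from 2 onward — violated.
Launch must come after QA — violated.

No. Launch is only available from 2 onward is not satisfied.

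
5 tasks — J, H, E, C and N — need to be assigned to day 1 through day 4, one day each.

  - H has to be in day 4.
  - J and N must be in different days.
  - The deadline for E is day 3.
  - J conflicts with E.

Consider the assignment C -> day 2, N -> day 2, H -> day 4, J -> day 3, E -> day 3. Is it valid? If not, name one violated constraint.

J conflicts with E — violated.
The deadline for E is day 3 — holds.
J and N must be in different days — holds.
H has to be in day 4 — holds.

No — it violates: J conflicts with E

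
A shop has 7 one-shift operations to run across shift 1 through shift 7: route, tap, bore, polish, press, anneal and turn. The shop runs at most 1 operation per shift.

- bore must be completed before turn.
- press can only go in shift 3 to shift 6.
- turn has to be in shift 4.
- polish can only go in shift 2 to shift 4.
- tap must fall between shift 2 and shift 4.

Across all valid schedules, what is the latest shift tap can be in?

shift 3

Tap is available from shift 2; tap's own window allows nothing later than shift 4.
tap at shift 3 is achievable: turn -> shift 4; route -> shift 6; bore -> shift 1; press -> shift 5; tap -> shift 3; anneal -> shift 7; polish -> shift 2.
Nothing later works — the capacity limit rule out every shift after shift 3.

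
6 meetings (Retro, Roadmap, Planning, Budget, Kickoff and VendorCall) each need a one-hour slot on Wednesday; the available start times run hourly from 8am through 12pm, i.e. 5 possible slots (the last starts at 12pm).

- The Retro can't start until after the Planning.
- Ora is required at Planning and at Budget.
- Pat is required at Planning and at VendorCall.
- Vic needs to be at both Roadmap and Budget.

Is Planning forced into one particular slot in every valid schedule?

No

Planning can be 8am (e.g. Budget=9am, VendorCall=9am, Planning=8am, Retro=9am, Roadmap=8am, Kickoff=8am) or 9am (e.g. Budget -> 10am; Kickoff -> 8am; Roadmap -> 8am; Retro -> 10am; VendorCall -> 8am; Planning -> 9am).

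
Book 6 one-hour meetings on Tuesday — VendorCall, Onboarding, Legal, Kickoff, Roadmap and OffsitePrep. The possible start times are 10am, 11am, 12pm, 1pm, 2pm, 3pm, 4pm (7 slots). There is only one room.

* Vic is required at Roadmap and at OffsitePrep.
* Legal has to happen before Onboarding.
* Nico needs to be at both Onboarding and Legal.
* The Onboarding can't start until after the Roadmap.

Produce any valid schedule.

VendorCall in 1pm; OffsitePrep in 3pm; Legal in 10am; Roadmap in 11am; Kickoff in 2pm; Onboarding in 12pm

Checking: Roadmap(11am) before Onboarding(12pm); Legal(10am) before Onboarding(12pm); Onboarding(12pm) != Legal(10am); Roadmap(11am) != OffsitePrep(3pm); max 1 per slot (cap 1).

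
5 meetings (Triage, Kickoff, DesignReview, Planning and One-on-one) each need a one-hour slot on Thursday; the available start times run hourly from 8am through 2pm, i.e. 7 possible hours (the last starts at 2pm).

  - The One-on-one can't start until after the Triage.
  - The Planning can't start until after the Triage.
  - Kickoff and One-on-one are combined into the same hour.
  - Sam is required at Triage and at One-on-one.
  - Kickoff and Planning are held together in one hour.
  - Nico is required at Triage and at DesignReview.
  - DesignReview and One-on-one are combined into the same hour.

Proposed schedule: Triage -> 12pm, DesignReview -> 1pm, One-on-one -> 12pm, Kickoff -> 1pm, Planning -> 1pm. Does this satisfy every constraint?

The Planning can't start until after the Triage — holds.
Sam is required at Triage and at One-on-one — violated.
The One-on-one can't start until after the Triage — violated.
Kickoff and Planning are held together in one hour — holds.
DesignReview and One-on-one are combined into the same hour — violated.
Nico is required at Triage and at DesignReview — holds.
Kickoff and One-on-one are combined into the same hour — violated.

No. Sam is required at Triage and at One-on-one is not satisfied.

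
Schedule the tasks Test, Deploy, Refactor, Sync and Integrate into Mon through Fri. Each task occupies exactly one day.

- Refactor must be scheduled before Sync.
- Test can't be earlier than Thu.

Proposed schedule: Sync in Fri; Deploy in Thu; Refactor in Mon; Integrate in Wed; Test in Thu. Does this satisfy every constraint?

Test can't be earlier than Thu — holds.
Refactor must be scheduled before Sync — holds.

Yes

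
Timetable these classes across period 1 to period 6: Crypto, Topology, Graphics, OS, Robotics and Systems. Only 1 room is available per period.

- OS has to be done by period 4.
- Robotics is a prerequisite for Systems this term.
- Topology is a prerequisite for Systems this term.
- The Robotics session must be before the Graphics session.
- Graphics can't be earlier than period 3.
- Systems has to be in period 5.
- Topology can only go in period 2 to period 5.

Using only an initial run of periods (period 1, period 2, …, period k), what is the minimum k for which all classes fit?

The precedence chain requires at least 2 distinct periods.
With at most 1 per period and 6 classes, at least 6 periods are needed.
Systems can't be placed before period 5, so the schedule must run through at least period 5.
6 works (last occupied period: period 6): for example Graphics -> period 3; OS -> period 4; Systems -> period 5; Topology -> period 2; Crypto -> period 6; Robotics -> period 1.

6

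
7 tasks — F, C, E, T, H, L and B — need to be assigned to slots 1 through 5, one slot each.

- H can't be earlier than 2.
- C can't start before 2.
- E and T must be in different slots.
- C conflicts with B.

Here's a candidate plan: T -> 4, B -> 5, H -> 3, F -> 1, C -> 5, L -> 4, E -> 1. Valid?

No — it violates: C conflicts with B

E and T must be in different slots — holds.
C can't start before 2 — holds.
C conflicts with B — violated.
H can't be earlier than 2 — holds.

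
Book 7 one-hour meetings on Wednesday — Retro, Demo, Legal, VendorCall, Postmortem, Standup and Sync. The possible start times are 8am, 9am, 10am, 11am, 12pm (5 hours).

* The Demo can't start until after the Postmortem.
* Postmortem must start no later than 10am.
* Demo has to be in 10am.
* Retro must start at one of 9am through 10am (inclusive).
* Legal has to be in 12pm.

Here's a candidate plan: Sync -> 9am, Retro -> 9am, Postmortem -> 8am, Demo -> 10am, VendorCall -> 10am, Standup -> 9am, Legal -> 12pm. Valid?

Yes, all constraints hold

Demo has to be in 10am — holds.
Retro must start at one of 9am through 10am (inclusive) — holds.
The Demo can't start until after the Postmortem — holds.
Legal has to be in 12pm — holds.
Postmortem must start no later than 10am — holds.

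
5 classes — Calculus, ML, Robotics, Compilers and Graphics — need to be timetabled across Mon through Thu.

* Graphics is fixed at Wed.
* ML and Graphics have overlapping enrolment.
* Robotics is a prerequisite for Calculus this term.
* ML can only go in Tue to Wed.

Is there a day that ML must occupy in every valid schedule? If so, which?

Tue

ML's window is Tue–Wed.
Graphics is fixed at Wed, and ML can't share a day with Graphics.
So ML must be Tue.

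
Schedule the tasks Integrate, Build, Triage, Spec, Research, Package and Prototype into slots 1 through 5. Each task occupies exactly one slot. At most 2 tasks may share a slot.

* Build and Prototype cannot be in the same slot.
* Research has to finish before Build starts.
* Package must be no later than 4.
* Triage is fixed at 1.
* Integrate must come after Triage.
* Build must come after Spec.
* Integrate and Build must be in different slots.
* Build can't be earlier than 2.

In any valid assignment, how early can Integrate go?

Precedence pushes Integrate to at least 2.
Integrate at 2 is achievable: Research -> 2; Triage -> 1; Spec -> 1; Package -> 3; Prototype -> 4; Build -> 3; Integrate -> 2.

2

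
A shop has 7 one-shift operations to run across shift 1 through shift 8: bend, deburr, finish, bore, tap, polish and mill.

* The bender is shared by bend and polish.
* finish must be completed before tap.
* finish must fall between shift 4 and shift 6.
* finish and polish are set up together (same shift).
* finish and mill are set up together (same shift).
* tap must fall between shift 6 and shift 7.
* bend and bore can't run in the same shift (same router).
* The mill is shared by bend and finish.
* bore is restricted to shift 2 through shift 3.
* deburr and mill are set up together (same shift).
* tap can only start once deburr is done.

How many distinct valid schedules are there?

60

Splitting on deburr: it can be shift 4 (24), shift 5 (24), shift 6 (12). Listing each branch's schedules as (bend, finish, bore, tap, polish, mill) by shift number:
deburr=shift 4: (1,4,2,6,4,4) (1,4,2,7,4,4) (1,4,3,6,4,4) (1,4,3,7,4,4) (2,4,3,6,4,4) (2,4,3,7,4,4) (3,4,2,6,4,4) (3,4,2,7,4,4) (5,4,2,6,4,4) (5,4,2,7,4,4) (5,4,3,6,4,4) (5,4,3,7,4,4) (6,4,2,6,4,4) (6,4,2,7,4,4) (6,4,3,6,4,4) (6,4,3,7,4,4) (7,4,2,6,4,4) (7,4,2,7,4,4) (7,4,3,6,4,4) (7,4,3,7,4,4) (8,4,2,6,4,4) (8,4,2,7,4,4) (8,4,3,6,4,4) (8,4,3,7,4,4) — 24.
deburr=shift 5: (1,5,2,6,5,5) (1,5,2,7,5,5) (1,5,3,6,5,5) (1,5,3,7,5,5) (2,5,3,6,5,5) (2,5,3,7,5,5) (3,5,2,6,5,5) (3,5,2,7,5,5) (4,5,2,6,5,5) (4,5,2,7,5,5) (4,5,3,6,5,5) (4,5,3,7,5,5) (6,5,2,6,5,5) (6,5,2,7,5,5) (6,5,3,6,5,5) (6,5,3,7,5,5) (7,5,2,6,5,5) (7,5,2,7,5,5) (7,5,3,6,5,5) (7,5,3,7,5,5) (8,5,2,6,5,5) (8,5,2,7,5,5) (8,5,3,6,5,5) (8,5,3,7,5,5) — 24.
deburr=shift 6: (1,6,2,7,6,6) (1,6,3,7,6,6) (2,6,3,7,6,6) (3,6,2,7,6,6) (4,6,2,7,6,6) (4,6,3,7,6,6) (5,6,2,7,6,6) (5,6,3,7,6,6) (7,6,2,7,6,6) (7,6,3,7,6,6) (8,6,2,7,6,6) (8,6,3,7,6,6) — 12.
Summing: 24 + 24 + 12 = 60.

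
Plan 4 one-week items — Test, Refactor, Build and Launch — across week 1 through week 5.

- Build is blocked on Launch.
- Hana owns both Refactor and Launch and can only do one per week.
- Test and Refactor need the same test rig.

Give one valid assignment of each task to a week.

Refactor in week 2; Build in week 2; Launch in week 1; Test in week 1

Checking: Launch(week 1) before Build(week 2); Refactor(week 2) != Launch(week 1); Test(week 1) != Refactor(week 2).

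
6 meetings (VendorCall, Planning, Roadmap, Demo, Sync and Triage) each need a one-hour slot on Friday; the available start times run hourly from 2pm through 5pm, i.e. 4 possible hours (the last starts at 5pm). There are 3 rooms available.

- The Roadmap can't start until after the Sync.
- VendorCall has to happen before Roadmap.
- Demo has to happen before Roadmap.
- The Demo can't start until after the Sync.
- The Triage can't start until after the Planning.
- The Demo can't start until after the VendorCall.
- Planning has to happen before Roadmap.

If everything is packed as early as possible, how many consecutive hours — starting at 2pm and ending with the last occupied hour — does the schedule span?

The precedence chain requires at least 3 distinct hours.
With at most 3 per hour and 6 meetings, at least 2 hours are needed.
3 works (last occupied hour: 4pm): for example VendorCall=2pm; Demo=3pm; Planning=2pm; Triage=3pm; Roadmap=4pm; Sync=2pm.

3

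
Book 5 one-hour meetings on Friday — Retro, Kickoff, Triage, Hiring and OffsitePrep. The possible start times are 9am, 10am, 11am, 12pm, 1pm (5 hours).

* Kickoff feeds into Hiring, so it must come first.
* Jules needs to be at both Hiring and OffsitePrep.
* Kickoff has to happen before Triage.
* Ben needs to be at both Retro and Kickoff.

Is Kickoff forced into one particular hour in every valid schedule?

Kickoff can be 9am (e.g. Retro in 10am; Triage in 10am; Hiring in 10am; OffsitePrep in 9am; Kickoff in 9am) or 10am (e.g. Hiring -> 11am; Triage -> 11am; Kickoff -> 10am; OffsitePrep -> 9am; Retro -> 9am).

No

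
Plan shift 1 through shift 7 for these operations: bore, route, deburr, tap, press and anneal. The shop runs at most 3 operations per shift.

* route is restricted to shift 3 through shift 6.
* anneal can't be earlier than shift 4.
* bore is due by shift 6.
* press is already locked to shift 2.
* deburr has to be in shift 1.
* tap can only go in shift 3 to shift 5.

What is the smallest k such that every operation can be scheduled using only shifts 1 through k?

4

With at most 3 per shift and 6 operations, at least 2 shifts are needed.
anneal can't be placed before shift 4, so the schedule must run through at least shift 4.
4 works (last occupied shift: shift 4): for example bore -> shift 1, anneal -> shift 4, press -> shift 2, tap -> shift 3, route -> shift 3, deburr -> shift 1.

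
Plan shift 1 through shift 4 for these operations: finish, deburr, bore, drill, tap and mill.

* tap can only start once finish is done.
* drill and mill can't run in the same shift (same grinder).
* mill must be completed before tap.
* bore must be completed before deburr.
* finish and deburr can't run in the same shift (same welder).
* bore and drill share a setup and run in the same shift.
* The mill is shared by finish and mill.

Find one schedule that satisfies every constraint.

deburr -> shift 2, drill -> shift 1, finish -> shift 1, mill -> shift 2, tap -> shift 3, bore -> shift 1

Checking: mill(shift 2) before tap(shift 3); bore(shift 1) before deburr(shift 2); finish(shift 1) before tap(shift 3); finish(shift 1) != mill(shift 2); finish(shift 1) != deburr(shift 2); drill(shift 1) != mill(shift 2); bore = drill = shift 1.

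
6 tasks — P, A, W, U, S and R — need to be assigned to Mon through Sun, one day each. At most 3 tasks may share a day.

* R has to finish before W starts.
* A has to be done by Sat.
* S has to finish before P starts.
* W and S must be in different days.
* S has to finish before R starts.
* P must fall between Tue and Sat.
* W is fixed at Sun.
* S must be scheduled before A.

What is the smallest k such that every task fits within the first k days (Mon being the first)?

The precedence chain requires at least 3 distinct days.
With at most 3 per day and 6 tasks, at least 2 days are needed.
W can't be placed before Sun — that is day 7 counting from Mon — so the schedule must run through at least 7 days.
7 works (last occupied day: Sun): for example W=Sun; U=Mon; R=Tue; A=Tue; S=Mon; P=Tue.

7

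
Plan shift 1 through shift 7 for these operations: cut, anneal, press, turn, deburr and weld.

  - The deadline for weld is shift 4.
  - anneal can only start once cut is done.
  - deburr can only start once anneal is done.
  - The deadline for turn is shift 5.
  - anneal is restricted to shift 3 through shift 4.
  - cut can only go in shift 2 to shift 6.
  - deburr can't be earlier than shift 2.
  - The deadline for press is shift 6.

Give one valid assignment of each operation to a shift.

deburr in shift 4, anneal in shift 3, cut in shift 2, weld in shift 1, turn in shift 1, press in shift 1

Checking: cut(shift 2) before anneal(shift 3); anneal(shift 3) before deburr(shift 4); cut=shift 2 in [shift 2,shift 6]; weld=shift 1 in [shift 1,shift 4]; turn=shift 1 in [shift 1,shift 5]; anneal=shift 3 in [shift 3,shift 4]; deburr=shift 4 in [shift 2,shift 7]; press=shift 1 in [shift 1,shift 6].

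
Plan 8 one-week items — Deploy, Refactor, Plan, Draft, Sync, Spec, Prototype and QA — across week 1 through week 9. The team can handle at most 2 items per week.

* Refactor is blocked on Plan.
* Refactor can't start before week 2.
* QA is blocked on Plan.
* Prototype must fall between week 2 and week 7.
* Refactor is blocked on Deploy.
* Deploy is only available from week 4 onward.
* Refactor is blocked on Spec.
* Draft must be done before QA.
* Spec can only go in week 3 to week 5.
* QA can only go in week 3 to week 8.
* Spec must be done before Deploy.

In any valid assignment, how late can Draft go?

Downstream work caps Draft at week 7.
Draft at week 7 is achievable: Draft=week 7; Refactor=week 5; QA=week 8; Plan=week 1; Prototype=week 2; Sync=week 1; Spec=week 3; Deploy=week 4.

week 7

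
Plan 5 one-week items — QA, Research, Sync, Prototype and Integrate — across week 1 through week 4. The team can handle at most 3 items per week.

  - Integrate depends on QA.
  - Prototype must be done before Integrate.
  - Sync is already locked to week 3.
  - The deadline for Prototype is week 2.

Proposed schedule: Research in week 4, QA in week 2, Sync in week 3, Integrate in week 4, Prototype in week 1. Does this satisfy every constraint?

Valid

The deadline for Prototype is week 2 — holds.
Sync is already locked to week 3 — holds.
Integrate depends on QA — holds.
The team can handle at most 3 items per week — holds.
Prototype must be done before Integrate — holds.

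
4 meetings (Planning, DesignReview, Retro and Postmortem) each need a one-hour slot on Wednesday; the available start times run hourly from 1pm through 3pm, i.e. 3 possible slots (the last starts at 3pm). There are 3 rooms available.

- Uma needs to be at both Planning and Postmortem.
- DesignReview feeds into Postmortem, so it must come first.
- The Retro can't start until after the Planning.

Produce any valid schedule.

DesignReview=1pm; Retro=2pm; Postmortem=2pm; Planning=1pm

Checking: Planning(1pm) before Retro(2pm); DesignReview(1pm) before Postmortem(2pm); Planning(1pm) != Postmortem(2pm); max 2 per slot (cap 3).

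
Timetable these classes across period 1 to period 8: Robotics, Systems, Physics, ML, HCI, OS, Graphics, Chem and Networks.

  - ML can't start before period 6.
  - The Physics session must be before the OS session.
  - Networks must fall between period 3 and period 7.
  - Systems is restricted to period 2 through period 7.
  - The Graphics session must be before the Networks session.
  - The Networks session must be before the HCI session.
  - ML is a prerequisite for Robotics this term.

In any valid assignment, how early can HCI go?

period 4

Precedence pushes HCI to at least period 4.
HCI at period 4 is achievable: Chem in period 1, HCI in period 4, Networks in period 3, Graphics in period 1, ML in period 6, OS in period 2, Systems in period 2, Robotics in period 7, Physics in period 1.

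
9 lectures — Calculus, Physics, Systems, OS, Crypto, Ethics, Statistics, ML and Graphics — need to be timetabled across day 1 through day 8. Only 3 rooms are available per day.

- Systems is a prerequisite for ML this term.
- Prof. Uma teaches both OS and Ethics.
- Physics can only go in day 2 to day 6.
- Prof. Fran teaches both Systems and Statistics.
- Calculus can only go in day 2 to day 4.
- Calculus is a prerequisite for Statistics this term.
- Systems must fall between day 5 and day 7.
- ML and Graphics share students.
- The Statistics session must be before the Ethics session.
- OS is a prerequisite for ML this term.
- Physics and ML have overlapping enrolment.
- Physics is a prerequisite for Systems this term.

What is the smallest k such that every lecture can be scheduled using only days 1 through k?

6

The precedence chain requires at least 3 distinct days.
With at most 3 per day and 9 lectures, at least 3 days are needed.
Propagating the time windows through the other constraints, ML can't land before day 6, so the schedule must run through at least day 6.
6 works (last occupied day: day 6): for example Graphics in day 1; Physics in day 2; Ethics in day 4; OS in day 1; Statistics in day 3; Crypto in day 1; ML in day 6; Calculus in day 2; Systems in day 5.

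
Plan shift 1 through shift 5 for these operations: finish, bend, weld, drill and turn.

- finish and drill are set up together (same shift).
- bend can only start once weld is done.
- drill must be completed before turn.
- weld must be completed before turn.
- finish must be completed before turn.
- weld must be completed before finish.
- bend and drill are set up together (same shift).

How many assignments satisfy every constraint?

10

Splitting on finish: it can be shift 2 (3), shift 3 (4), shift 4 (3). Listing each branch's schedules as (bend, weld, drill, turn) by shift number:
finish=shift 2: (2,1,2,3) (2,1,2,4) (2,1,2,5) — 3.
finish=shift 3: (3,1,3,4) (3,1,3,5) (3,2,3,4) (3,2,3,5) — 4.
finish=shift 4: (4,1,4,5) (4,2,4,5) (4,3,4,5) — 3.
Summing: 3 + 4 + 3 = 10.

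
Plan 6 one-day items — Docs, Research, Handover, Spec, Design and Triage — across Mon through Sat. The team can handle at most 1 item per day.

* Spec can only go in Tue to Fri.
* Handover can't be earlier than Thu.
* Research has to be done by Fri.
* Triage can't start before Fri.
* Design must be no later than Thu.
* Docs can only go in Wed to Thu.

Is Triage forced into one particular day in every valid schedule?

No

Triage can be Fri (e.g. Triage in Fri; Design in Mon; Spec in Tue; Docs in Wed; Handover in Sat; Research in Thu) or Sat (e.g. Design -> Mon, Research -> Fri, Handover -> Thu, Docs -> Wed, Triage -> Sat, Spec -> Tue).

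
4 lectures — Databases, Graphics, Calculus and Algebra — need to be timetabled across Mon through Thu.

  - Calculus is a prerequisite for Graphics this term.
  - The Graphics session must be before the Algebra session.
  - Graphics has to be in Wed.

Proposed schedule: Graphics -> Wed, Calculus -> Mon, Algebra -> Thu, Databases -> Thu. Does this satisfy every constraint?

The Graphics session must be before the Algebra session — holds.
Graphics has to be in Wed — holds.
Calculus is a prerequisite for Graphics this term — holds.

Yes, all constraints hold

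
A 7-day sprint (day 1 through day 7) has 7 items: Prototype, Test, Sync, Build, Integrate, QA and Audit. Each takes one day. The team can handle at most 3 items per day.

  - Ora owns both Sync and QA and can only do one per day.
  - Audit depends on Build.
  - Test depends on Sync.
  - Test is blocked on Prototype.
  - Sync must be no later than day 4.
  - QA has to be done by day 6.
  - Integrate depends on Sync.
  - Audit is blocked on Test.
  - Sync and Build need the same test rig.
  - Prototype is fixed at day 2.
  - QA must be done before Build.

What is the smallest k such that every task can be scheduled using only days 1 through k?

4

The precedence chain requires at least 3 distinct days.
With at most 3 per day and 7 tasks, at least 3 days are needed.
Propagating the time windows through the other constraints, Audit can't land before day 4, so the schedule must run through at least day 4.
4 works (last occupied day: day 4): for example Prototype -> day 2; Build -> day 3; Audit -> day 4; Test -> day 3; QA -> day 2; Integrate -> day 2; Sync -> day 1.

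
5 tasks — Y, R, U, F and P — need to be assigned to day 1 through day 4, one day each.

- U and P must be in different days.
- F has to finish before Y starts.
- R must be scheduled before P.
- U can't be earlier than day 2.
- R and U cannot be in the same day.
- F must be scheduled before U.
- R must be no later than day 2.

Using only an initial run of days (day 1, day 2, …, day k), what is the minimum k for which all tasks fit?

The precedence chain requires at least 2 distinct days.
Could 2 days be enough, i.e. nothing placed later than day 2? No: R's window within 2 days is {day 1, day 2}; U's window within 2 days is {day 2}; P must come after R (at day 1 or later) → {day 2}; P can't share with U (day 2) → nothing is left.
So 2 days is not enough.
3 works (last occupied day: day 3): for example Y in day 2, P in day 3, R in day 1, U in day 2, F in day 1.

3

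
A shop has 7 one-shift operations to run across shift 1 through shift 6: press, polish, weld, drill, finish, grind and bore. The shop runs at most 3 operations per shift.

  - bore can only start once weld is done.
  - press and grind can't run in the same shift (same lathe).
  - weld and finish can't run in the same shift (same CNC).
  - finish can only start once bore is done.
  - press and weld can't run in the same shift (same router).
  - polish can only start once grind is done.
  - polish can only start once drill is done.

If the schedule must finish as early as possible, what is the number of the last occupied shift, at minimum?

The precedence chain requires at least 3 distinct shifts.
With at most 3 per shift and 7 operations, at least 3 shifts are needed.
3 works (last occupied shift: shift 3): for example grind -> shift 1, drill -> shift 1, press -> shift 2, finish -> shift 3, weld -> shift 1, bore -> shift 2, polish -> shift 2.

3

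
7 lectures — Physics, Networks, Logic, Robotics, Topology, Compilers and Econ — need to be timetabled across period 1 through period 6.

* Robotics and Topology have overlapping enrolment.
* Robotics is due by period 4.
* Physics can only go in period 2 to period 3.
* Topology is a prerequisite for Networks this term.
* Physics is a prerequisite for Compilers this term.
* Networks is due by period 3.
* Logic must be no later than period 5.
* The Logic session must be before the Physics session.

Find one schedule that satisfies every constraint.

Econ -> period 1, Networks -> period 2, Compilers -> period 3, Robotics -> period 2, Topology -> period 1, Physics -> period 2, Logic -> period 1

Checking: Topology(period 1) before Networks(period 2); Physics(period 2) before Compilers(period 3); Logic(period 1) before Physics(period 2); Robotics(period 2) != Topology(period 1); Logic=period 1 in [period 1,period 5]; Networks=period 2 in [period 1,period 3]; Physics=period 2 in [period 2,period 3]; Robotics=period 2 in [period 1,period 4].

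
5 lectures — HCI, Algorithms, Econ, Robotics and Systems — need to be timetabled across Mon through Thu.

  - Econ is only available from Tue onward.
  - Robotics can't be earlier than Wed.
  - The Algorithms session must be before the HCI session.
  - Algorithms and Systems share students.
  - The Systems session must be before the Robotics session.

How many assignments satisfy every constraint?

57

Splitting on HCI: it can be Tue (9), Wed (18), Thu (30). Listing each branch's schedules as (Algorithms, Econ, Robotics, Systems):
HCI=Tue: (Mon,Tue,Wed,Tue) (Mon,Tue,Thu,Tue) (Mon,Tue,Thu,Wed) (Mon,Wed,Wed,Tue) (Mon,Wed,Thu,Tue) (Mon,Wed,Thu,Wed) (Mon,Thu,Wed,Tue) (Mon,Thu,Thu,Tue) (Mon,Thu,Thu,Wed) — 9.
HCI=Wed: (Mon,Tue,Wed,Tue) (Mon,Tue,Thu,Tue) (Mon,Tue,Thu,Wed) (Mon,Wed,Wed,Tue) (Mon,Wed,Thu,Tue) (Mon,Wed,Thu,Wed) (Mon,Thu,Wed,Tue) (Mon,Thu,Thu,Tue) (Mon,Thu,Thu,Wed) (Tue,Tue,Wed,Mon) (Tue,Tue,Thu,Mon) (Tue,Tue,Thu,Wed) (Tue,Wed,Wed,Mon) (Tue,Wed,Thu,Mon) (Tue,Wed,Thu,Wed) (Tue,Thu,Wed,Mon) (Tue,Thu,Thu,Mon) (Tue,Thu,Thu,Wed) — 18.
HCI=Thu: (Mon,Tue,Wed,Tue) (Mon,Tue,Thu,Tue) (Mon,Tue,Thu,Wed) (Mon,Wed,Wed,Tue) (Mon,Wed,Thu,Tue) (Mon,Wed,Thu,Wed) (Mon,Thu,Wed,Tue) (Mon,Thu,Thu,Tue) (Mon,Thu,Thu,Wed) (Tue,Tue,Wed,Mon) (Tue,Tue,Thu,Mon) (Tue,Tue,Thu,Wed) (Tue,Wed,Wed,Mon) (Tue,Wed,Thu,Mon) (Tue,Wed,Thu,Wed) (Tue,Thu,Wed,Mon) (Tue,Thu,Thu,Mon) (Tue,Thu,Thu,Wed) (Wed,Tue,Wed,Mon) (Wed,Tue,Wed,Tue) (Wed,Tue,Thu,Mon) (Wed,Tue,Thu,Tue) (Wed,Wed,Wed,Mon) (Wed,Wed,Wed,Tue) (Wed,Wed,Thu,Mon) (Wed,Wed,Thu,Tue) (Wed,Thu,Wed,Mon) (Wed,Thu,Wed,Tue) (Wed,Thu,Thu,Mon) (Wed,Thu,Thu,Tue) — 30.
Summing: 9 + 18 + 30 = 57.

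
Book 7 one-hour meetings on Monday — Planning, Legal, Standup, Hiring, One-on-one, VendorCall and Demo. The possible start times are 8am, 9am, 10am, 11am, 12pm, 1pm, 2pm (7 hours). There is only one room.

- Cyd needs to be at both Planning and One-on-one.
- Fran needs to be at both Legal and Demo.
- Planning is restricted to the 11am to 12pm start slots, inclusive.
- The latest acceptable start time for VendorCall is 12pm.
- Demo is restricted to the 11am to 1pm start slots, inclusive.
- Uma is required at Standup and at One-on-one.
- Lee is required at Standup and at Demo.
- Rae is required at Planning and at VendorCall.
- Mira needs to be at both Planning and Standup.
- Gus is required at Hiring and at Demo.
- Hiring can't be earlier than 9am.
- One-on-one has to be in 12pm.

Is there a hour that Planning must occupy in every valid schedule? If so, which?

Planning's window is 11am–12pm.
One-on-one is fixed at 12pm, and Planning can't share a hour with One-on-one.
So Planning must be 11am.

11am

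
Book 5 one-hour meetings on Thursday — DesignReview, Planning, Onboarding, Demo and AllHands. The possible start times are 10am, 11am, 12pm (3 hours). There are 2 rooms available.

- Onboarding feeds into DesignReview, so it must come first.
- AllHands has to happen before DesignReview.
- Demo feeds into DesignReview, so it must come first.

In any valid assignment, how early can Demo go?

Downstream work caps Demo at 11am.
Demo at 10am is achievable: DesignReview in 12pm, Demo in 10am, Onboarding in 10am, Planning in 11am, AllHands in 11am.

10am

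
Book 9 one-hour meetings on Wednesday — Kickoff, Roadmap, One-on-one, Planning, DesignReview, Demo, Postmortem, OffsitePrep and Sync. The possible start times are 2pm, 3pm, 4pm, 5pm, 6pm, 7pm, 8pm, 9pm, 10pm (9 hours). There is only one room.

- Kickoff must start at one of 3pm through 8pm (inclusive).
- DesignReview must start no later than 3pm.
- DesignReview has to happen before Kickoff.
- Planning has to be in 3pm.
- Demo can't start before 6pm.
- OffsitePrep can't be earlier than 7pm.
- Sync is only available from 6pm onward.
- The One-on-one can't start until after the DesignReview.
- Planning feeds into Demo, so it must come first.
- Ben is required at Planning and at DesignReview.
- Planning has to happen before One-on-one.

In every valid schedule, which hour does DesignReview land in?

DesignReview's window is 2pm–3pm.
Planning is fixed at 3pm, and DesignReview can't share a hour with Planning.
So DesignReview must be 2pm.

2pm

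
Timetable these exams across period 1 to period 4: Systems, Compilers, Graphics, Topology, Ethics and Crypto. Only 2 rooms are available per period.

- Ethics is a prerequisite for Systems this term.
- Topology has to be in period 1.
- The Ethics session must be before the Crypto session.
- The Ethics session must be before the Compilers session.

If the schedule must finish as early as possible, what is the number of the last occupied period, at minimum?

period 3

The precedence chain requires at least 2 distinct periods.
With at most 2 per period and 6 exams, at least 3 periods are needed.
3 works (last occupied period: period 3): for example Graphics=period 3; Topology=period 1; Ethics=period 1; Systems=period 2; Compilers=period 2; Crypto=period 3.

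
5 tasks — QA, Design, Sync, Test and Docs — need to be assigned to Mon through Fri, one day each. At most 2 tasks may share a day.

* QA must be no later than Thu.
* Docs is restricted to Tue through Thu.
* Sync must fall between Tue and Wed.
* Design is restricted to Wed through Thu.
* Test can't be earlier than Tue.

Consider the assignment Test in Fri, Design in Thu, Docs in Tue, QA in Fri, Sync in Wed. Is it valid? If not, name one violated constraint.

Sync must fall between Tue and Wed — holds.
QA must be no later than Thu — violated.
Design is restricted to Wed through Thu — holds.
Docs is restricted to Tue through Thu — holds.
Test can't be earlier than Tue — holds.
At most 2 tasks may share a day — holds.

Invalid. QA must be no later than Thu.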